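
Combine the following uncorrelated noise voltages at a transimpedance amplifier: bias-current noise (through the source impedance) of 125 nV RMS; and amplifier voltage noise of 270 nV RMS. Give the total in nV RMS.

298 nV

Uncorrelated sources add in power (mean-square): V_tot = √(ΣV_i²)
V_tot = √[(1.25×10⁻⁷)² + (2.70×10⁻⁷)²] = 2.98×10⁻⁷ V = 298 nV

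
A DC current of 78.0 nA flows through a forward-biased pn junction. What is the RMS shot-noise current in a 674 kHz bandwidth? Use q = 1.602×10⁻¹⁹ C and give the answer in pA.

I_n = √(2qI·B)
2qI·B = 2 × 1.602×10⁻¹⁹ × 7.80×10⁻⁸ × 6.74×10⁵ = 1.68×10⁻²⁰ A²
I_n = √(1.68×10⁻²⁰) = 1.30×10⁻¹⁰ A = 130 pA

130 pA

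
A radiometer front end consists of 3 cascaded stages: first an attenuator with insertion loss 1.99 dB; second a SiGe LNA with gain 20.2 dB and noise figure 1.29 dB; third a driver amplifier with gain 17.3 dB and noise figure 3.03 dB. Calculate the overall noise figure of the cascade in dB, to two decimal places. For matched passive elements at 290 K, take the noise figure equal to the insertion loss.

Convert to linear (a loss of L dB is a gain of −L dB): F_i = 10^(NF_i/10), G_i = 10^(G_i,dB/10)
  Stage 1: F_1 = 10^(1.99/10) = 1.581, G_1 = 10^(−1.99/10) = 0.6324
  Stage 2: F_2 = 10^(1.29/10) = 1.346, G_2 = 10^(20.2/10) = 104.7
  Stage 3: F_3 = 10^(3.03/10) = 2.009, G_3 = 10^(17.3/10) = 53.70
Friis cascade:
  F = 1.581 + (1.346 − 1)/0.6324 + (2.009 − 1)/66.22 = 2.143
NF = 10 log₁₀(2.143) = 3.31 dB

3.31 dB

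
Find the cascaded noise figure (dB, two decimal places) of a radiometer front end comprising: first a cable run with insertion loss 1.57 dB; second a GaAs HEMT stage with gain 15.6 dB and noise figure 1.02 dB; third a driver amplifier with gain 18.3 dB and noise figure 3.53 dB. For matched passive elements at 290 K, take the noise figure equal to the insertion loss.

Convert to linear (a loss of L dB is a gain of −L dB): F_i = 10^(NF_i/10), G_i = 10^(G_i,dB/10)
  Stage 1: F_1 = 10^(1.57/10) = 1.435, G_1 = 10^(−1.57/10) = 0.6966
  Stage 2: F_2 = 10^(1.02/10) = 1.265, G_2 = 10^(15.6/10) = 36.31
  Stage 3: F_3 = 10^(3.53/10) = 2.254, G_3 = 10^(18.3/10) = 67.61
Friis cascade:
  F = 1.435 + (1.265 − 1)/0.6966 + (2.254 − 1)/25.29 = 1.865
NF = 10 log₁₀(1.865) = 2.71 dB

2.71 dB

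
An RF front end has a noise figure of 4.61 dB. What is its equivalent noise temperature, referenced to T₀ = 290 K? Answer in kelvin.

F = 10^(4.61/10) = 2.89068
T_e = (F − 1)·T₀ = (2.89068 − 1) × 290 = 548 K

548 K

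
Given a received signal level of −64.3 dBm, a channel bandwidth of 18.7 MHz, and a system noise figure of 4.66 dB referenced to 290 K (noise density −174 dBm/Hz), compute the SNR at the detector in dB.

Noise floor: N = −174 + 10 log₁₀(B) + NF
10 log₁₀(1.87×10⁷) = 72.72 dB
N = −174 + 72.72 + 4.66 = −96.62 dBm
SNR = P_sig − N = −64.3 − (−96.62) = 32.32 dB → 32.3 dB

32.3 dB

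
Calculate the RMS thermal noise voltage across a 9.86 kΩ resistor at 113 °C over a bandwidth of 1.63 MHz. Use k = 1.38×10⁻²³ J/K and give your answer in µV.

T = 113 °C + 273.15 = 386.15 K
V_n = √(4kTRB)
4kTRB = 4 × 1.38×10⁻²³ × 386.15 × 9.86×10³ × 1.63×10⁶ = 3.43×10⁻¹⁰ V²
V_n = √(3.43×10⁻¹⁰) = 1.85×10⁻⁵ V = 18.5 µV

18.5 µV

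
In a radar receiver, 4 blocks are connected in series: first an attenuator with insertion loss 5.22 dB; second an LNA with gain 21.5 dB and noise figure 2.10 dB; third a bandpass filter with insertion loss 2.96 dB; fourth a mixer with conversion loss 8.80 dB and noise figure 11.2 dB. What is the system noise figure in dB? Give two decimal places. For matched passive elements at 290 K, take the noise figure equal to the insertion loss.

7.77 dB

Convert to linear (a loss of L dB is a gain of −L dB): F_i = 10^(NF_i/10), G_i = 10^(G_i,dB/10)
  Stage 1: F_1 = 10^(5.22/10) = 3.327, G_1 = 10^(−5.22/10) = 0.3006
  Stage 2: F_2 = 10^(2.10/10) = 1.622, G_2 = 10^(21.5/10) = 141.3
  Stage 3: F_3 = 10^(2.96/10) = 1.977, G_3 = 10^(−2.96/10) = 0.5058
  Stage 4: F_4 = 10^(11.2/10) = 13.18, G_4 = 10^(−8.80/10) = 0.1318
Friis cascade:
  F = 3.327 + (1.622 − 1)/0.3006 + (1.977 − 1)/42.46 + (13.18 − 1)/21.48 = 5.985
NF = 10 log₁₀(5.985) = 7.77 dB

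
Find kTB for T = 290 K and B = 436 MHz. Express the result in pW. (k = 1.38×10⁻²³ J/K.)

1.74 pW

P_n = kTB = 1.38×10⁻²³ × 290 × 4.36×10⁸ = 1.74×10⁻¹² W = 1.74 pW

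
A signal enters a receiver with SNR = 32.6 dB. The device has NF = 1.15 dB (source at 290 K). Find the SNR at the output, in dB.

By definition F = SNR_in/SNR_out, so in dB: SNR_out = SNR_in − NF
SNR_out = 32.6 − 1.15 = 31.45 dB

31.45 dB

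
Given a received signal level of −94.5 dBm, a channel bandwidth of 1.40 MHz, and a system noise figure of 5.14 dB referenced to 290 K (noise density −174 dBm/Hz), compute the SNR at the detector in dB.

12.9 dB

Noise floor: N = −174 + 10 log₁₀(B) + NF
10 log₁₀(1.40×10⁶) = 61.46 dB
N = −174 + 61.46 + 5.14 = −107.40 dBm
SNR = P_sig − N = −94.5 − (−107.40) = 12.90 dB → 12.9 dB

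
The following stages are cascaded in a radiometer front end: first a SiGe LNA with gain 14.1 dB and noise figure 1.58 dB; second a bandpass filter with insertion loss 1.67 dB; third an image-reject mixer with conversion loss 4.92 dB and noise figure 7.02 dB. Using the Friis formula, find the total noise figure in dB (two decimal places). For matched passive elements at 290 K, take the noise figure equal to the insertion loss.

2.27 dB

Convert to linear (a loss of L dB is a gain of −L dB): F_i = 10^(NF_i/10), G_i = 10^(G_i,dB/10)
  Stage 1: F_1 = 10^(1.58/10) = 1.439, G_1 = 10^(14.1/10) = 25.70
  Stage 2: F_2 = 10^(1.67/10) = 1.469, G_2 = 10^(−1.67/10) = 0.6808
  Stage 3: F_3 = 10^(7.02/10) = 5.035, G_3 = 10^(−4.92/10) = 0.3221
Friis cascade:
  F = 1.439 + (1.469 − 1)/25.70 + (5.035 − 1)/17.50 = 1.688
NF = 10 log₁₀(1.688) = 2.27 dB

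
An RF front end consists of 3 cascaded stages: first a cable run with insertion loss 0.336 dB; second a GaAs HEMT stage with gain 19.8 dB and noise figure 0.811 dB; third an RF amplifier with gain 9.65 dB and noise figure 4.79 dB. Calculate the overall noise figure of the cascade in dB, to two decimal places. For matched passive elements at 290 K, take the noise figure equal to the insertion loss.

Convert to linear (a loss of L dB is a gain of −L dB): F_i = 10^(NF_i/10), G_i = 10^(G_i,dB/10)
  Stage 1: F_1 = 10^(0.336/10) = 1.080, G_1 = 10^(−0.336/10) = 0.9256
  Stage 2: F_2 = 10^(0.811/10) = 1.205, G_2 = 10^(19.8/10) = 95.50
  Stage 3: F_3 = 10^(4.79/10) = 3.013, G_3 = 10^(9.65/10) = 9.226
Friis cascade:
  F = 1.080 + (1.205 − 1)/0.9256 + (3.013 − 1)/88.39 = 1.325
NF = 10 log₁₀(1.325) = 1.22 dB

1.22 dB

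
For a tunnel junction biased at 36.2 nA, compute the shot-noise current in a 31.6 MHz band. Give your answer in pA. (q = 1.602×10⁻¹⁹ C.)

I_n = √(2qI·B)
2qI·B = 2 × 1.602×10⁻¹⁹ × 3.62×10⁻⁸ × 3.16×10⁷ = 3.67×10⁻¹⁹ A²
I_n = √(3.67×10⁻¹⁹) = 6.05×10⁻¹⁰ A = 605 pA

605 pA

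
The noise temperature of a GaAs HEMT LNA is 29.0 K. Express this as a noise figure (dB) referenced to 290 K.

0.414 dB

F = 1 + T_e/T₀ = 1 + 29.0/290 = 1.1
NF = 10 log₁₀(1.1) = 0.414 dB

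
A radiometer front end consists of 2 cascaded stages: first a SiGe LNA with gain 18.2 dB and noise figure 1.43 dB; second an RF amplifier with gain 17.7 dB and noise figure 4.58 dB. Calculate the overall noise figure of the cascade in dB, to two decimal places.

1.52 dB

Convert to linear (a loss of L dB is a gain of −L dB): F_i = 10^(NF_i/10), G_i = 10^(G_i,dB/10)
  Stage 1: F_1 = 10^(1.43/10) = 1.390, G_1 = 10^(18.2/10) = 66.07
  Stage 2: F_2 = 10^(4.58/10) = 2.871, G_2 = 10^(17.7/10) = 58.88
Friis cascade:
  F = 1.390 + (2.871 − 1)/66.07 = 1.418
NF = 10 log₁₀(1.418) = 1.52 dB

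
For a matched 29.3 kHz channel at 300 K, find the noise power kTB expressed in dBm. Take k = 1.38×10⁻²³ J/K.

−129.2 dBm

P_n = kTB = 1.38×10⁻²³ × 300 × 2.93×10⁴ = 1.21×10⁻¹⁶ W
In dBm: 10 log₁₀(1.21×10⁻¹⁶ / 10⁻³) = −129.2 dBm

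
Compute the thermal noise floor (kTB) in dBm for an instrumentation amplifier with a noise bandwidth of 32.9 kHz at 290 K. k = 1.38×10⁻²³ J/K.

P_n = kTB = 1.38×10⁻²³ × 290 × 3.29×10⁴ = 1.32×10⁻¹⁶ W
In dBm: 10 log₁₀(1.32×10⁻¹⁶ / 10⁻³) = −128.8 dBm

−128.8 dBm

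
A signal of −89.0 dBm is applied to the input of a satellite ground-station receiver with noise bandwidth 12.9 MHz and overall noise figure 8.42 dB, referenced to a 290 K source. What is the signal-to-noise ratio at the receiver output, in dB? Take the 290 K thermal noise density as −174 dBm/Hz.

5.5 dB

Noise floor: N = −174 + 10 log₁₀(B) + NF
10 log₁₀(1.29×10⁷) = 71.11 dB
N = −174 + 71.11 + 8.42 = −94.47 dBm
SNR = P_sig − N = −89.0 − (−94.47) = 5.47 dB → 5.5 dB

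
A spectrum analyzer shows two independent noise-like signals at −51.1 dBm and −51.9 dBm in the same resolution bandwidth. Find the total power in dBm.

−48.5 dBm

Convert to linear, add, convert back:
P₁ = 7.76×10⁻⁹ W, P₂ = 6.46×10⁻⁹ W
P_tot = 1.42×10⁻⁸ W → 10 log₁₀(P_tot / 10⁻³) = −48.5 dBm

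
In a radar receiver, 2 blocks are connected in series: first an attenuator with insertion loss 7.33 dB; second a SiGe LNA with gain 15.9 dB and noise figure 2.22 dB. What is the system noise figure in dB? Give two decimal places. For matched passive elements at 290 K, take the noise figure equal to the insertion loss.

9.55 dB

Convert to linear (a loss of L dB is a gain of −L dB): F_i = 10^(NF_i/10), G_i = 10^(G_i,dB/10)
  Stage 1: F_1 = 10^(7.33/10) = 5.408, G_1 = 10^(−7.33/10) = 0.1849
  Stage 2: F_2 = 10^(2.22/10) = 1.667, G_2 = 10^(15.9/10) = 38.90
Friis cascade:
  F = 5.408 + (1.667 − 1)/0.1849 = 9.016
NF = 10 log₁₀(9.016) = 9.55 dB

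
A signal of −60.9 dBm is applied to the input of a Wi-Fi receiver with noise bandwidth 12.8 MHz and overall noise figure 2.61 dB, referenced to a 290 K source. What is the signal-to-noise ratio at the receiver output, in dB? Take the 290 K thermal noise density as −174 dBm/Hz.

Noise floor: N = −174 + 10 log₁₀(B) + NF
10 log₁₀(1.28×10⁷) = 71.07 dB
N = −174 + 71.07 + 2.61 = −100.32 dBm
SNR = P_sig − N = −60.9 − (−100.32) = 39.42 dB → 39.4 dB

39.4 dB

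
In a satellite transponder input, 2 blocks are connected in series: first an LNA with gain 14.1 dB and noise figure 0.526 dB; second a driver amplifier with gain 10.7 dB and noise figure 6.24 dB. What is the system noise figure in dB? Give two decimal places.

Convert to linear (a loss of L dB is a gain of −L dB): F_i = 10^(NF_i/10), G_i = 10^(G_i,dB/10)
  Stage 1: F_1 = 10^(0.526/10) = 1.129, G_1 = 10^(14.1/10) = 25.70
  Stage 2: F_2 = 10^(6.24/10) = 4.207, G_2 = 10^(10.7/10) = 11.75
Friis cascade:
  F = 1.129 + (4.207 − 1)/25.70 = 1.254
NF = 10 log₁₀(1.254) = 0.98 dB

0.98 dB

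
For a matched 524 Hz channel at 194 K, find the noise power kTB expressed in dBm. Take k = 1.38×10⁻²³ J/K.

−148.5 dBm

P_n = kTB = 1.38×10⁻²³ × 194 × 5.24×10² = 1.40×10⁻¹⁸ W
In dBm: 10 log₁₀(1.40×10⁻¹⁸ / 10⁻³) = −148.5 dBm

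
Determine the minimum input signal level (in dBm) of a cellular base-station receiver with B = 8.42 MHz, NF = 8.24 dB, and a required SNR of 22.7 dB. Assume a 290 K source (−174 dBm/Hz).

−73.8 dBm

Sensitivity = −174 + 10 log₁₀(B) + NF + SNR_min
= −174 + 69.25 + 8.24 + 22.7
= −73.81 dBm → −73.8 dBm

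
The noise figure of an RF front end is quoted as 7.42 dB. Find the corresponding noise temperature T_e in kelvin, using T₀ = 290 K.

F = 10^(7.42/10) = 5.52077
T_e = (F − 1)·T₀ = (5.52077 − 1) × 290 = 1311 K

1311 K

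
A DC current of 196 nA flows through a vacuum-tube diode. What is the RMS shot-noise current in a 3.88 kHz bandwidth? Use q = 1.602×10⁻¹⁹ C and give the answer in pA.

I_n = √(2qI·B)
2qI·B = 2 × 1.602×10⁻¹⁹ × 1.96×10⁻⁷ × 3.88×10³ = 2.44×10⁻²² A²
I_n = √(2.44×10⁻²²) = 1.56×10⁻¹¹ A = 15.6 pA

15.6 pA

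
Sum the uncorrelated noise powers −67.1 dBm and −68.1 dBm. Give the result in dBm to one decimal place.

−64.6 dBm

Convert to linear, add, convert back:
P₁ = 1.95×10⁻¹⁰ W, P₂ = 1.55×10⁻¹⁰ W
P_tot = 3.50×10⁻¹⁰ W → 10 log₁₀(P_tot / 10⁻³) = −64.6 dBm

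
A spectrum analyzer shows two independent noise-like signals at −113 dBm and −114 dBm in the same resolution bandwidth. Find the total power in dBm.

Convert to linear, add, convert back:
P₁ = 5.01×10⁻¹⁵ W, P₂ = 3.98×10⁻¹⁵ W
P_tot = 8.99×10⁻¹⁵ W → 10 log₁₀(P_tot / 10⁻³) = −110.5 dBm

−110.5 dBm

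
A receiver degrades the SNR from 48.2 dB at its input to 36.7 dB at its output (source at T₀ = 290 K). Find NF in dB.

11.5 dB

NF (dB) = SNR_in(dB) − SNR_out(dB) when the source is at T₀
NF = 48.2 − 36.7 = 11.5 dB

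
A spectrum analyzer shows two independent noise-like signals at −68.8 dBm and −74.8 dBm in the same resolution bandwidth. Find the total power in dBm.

Convert to linear, add, convert back:
P₁ = 1.32×10⁻¹⁰ W, P₂ = 3.31×10⁻¹¹ W
P_tot = 1.65×10⁻¹⁰ W → 10 log₁₀(P_tot / 10⁻³) = −67.8 dBm

−67.8 dBm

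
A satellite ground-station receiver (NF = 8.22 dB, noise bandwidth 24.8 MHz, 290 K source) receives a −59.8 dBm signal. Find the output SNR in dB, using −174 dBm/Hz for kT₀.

32.0 dB

Noise floor: N = −174 + 10 log₁₀(B) + NF
10 log₁₀(2.48×10⁷) = 73.94 dB
N = −174 + 73.94 + 8.22 = −91.84 dBm
SNR = P_sig − N = −59.8 − (−91.84) = 32.04 dB → 32.0 dB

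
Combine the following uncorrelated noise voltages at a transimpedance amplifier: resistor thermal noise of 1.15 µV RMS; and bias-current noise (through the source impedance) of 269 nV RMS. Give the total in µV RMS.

1.18 µV

Uncorrelated sources add in power (mean-square): V_tot = √(ΣV_i²)
V_tot = √[(1.15×10⁻⁶)² + (2.69×10⁻⁷)²] = 1.18×10⁻⁶ V = 1.18 µV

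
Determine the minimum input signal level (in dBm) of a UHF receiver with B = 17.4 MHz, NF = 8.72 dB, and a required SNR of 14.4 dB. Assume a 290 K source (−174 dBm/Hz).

−78.5 dBm

Sensitivity = −174 + 10 log₁₀(B) + NF + SNR_min
= −174 + 72.41 + 8.72 + 14.4
= −78.47 dBm → −78.5 dBm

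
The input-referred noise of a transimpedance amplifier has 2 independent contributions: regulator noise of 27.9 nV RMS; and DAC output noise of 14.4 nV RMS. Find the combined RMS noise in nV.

Uncorrelated sources add in power (mean-square): V_tot = √(ΣV_i²)
V_tot = √[(2.79×10⁻⁸)² + (1.44×10⁻⁸)²] = 3.14×10⁻⁸ V = 31.4 nV

31.4 nV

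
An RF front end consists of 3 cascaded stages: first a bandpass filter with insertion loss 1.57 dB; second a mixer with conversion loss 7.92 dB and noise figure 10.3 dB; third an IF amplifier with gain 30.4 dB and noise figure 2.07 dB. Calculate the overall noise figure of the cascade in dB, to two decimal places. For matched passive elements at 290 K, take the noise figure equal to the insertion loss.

13.18 dB

Convert to linear (a loss of L dB is a gain of −L dB): F_i = 10^(NF_i/10), G_i = 10^(G_i,dB/10)
  Stage 1: F_1 = 10^(1.57/10) = 1.435, G_1 = 10^(−1.57/10) = 0.6966
  Stage 2: F_2 = 10^(10.3/10) = 10.72, G_2 = 10^(−7.92/10) = 0.1614
  Stage 3: F_3 = 10^(2.07/10) = 1.611, G_3 = 10^(30.4/10) = 1096
Friis cascade:
  F = 1.435 + (10.72 − 1)/0.6966 + (1.611 − 1)/0.1125 = 20.81
NF = 10 log₁₀(20.81) = 13.18 dB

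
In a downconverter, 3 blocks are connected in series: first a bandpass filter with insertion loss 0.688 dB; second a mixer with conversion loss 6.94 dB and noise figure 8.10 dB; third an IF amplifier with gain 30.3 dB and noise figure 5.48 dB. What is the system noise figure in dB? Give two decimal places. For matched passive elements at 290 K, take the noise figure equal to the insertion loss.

Convert to linear (a loss of L dB is a gain of −L dB): F_i = 10^(NF_i/10), G_i = 10^(G_i,dB/10)
  Stage 1: F_1 = 10^(0.688/10) = 1.172, G_1 = 10^(−0.688/10) = 0.8535
  Stage 2: F_2 = 10^(8.10/10) = 6.457, G_2 = 10^(−6.94/10) = 0.2023
  Stage 3: F_3 = 10^(5.48/10) = 3.532, G_3 = 10^(30.3/10) = 1072
Friis cascade:
  F = 1.172 + (6.457 − 1)/0.8535 + (3.532 − 1)/0.1727 = 22.23
NF = 10 log₁₀(22.23) = 13.47 dB

13.47 dB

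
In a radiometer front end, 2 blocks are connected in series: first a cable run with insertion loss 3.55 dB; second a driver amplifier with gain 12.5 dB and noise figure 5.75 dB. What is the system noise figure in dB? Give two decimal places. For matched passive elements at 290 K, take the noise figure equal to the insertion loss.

9.30 dB

Convert to linear (a loss of L dB is a gain of −L dB): F_i = 10^(NF_i/10), G_i = 10^(G_i,dB/10)
  Stage 1: F_1 = 10^(3.55/10) = 2.265, G_1 = 10^(−3.55/10) = 0.4416
  Stage 2: F_2 = 10^(5.75/10) = 3.758, G_2 = 10^(12.5/10) = 17.78
Friis cascade:
  F = 2.265 + (3.758 − 1)/0.4416 = 8.511
NF = 10 log₁₀(8.511) = 9.30 dB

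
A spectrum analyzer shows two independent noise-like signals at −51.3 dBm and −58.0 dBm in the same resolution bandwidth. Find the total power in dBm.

Convert to linear, add, convert back:
P₁ = 7.41×10⁻⁹ W, P₂ = 1.58×10⁻⁹ W
P_tot = 9.00×10⁻⁹ W → 10 log₁₀(P_tot / 10⁻³) = −50.5 dBm

−50.5 dBm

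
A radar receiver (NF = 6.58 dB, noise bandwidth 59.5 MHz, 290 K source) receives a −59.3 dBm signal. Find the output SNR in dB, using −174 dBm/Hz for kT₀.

Noise floor: N = −174 + 10 log₁₀(B) + NF
10 log₁₀(5.95×10⁷) = 77.75 dB
N = −174 + 77.75 + 6.58 = −89.67 dBm
SNR = P_sig − N = −59.3 − (−89.67) = 30.37 dB → 30.4 dB

30.4 dB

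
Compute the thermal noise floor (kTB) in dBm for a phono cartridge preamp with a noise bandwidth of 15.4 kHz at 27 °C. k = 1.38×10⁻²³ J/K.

T = 27 °C + 273.15 = 300.15 K
P_n = kTB = 1.38×10⁻²³ × 300.15 × 1.54×10⁴ = 6.38×10⁻¹⁷ W
In dBm: 10 log₁₀(6.38×10⁻¹⁷ / 10⁻³) = −132.0 dBm

−132.0 dBm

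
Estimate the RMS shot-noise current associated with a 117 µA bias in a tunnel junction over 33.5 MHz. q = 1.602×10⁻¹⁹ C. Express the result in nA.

I_n = √(2qI·B)
2qI·B = 2 × 1.602×10⁻¹⁹ × 1.17×10⁻⁴ × 3.35×10⁷ = 1.26×10⁻¹⁵ A²
I_n = √(1.26×10⁻¹⁵) = 3.54×10⁻⁸ A = 35.4 nA

35.4 nA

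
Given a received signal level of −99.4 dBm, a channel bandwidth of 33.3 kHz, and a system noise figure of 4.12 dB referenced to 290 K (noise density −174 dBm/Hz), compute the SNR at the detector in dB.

Noise floor: N = −174 + 10 log₁₀(B) + NF
10 log₁₀(3.33×10⁴) = 45.22 dB
N = −174 + 45.22 + 4.12 = −124.66 dBm
SNR = P_sig − N = −99.4 − (−124.66) = 25.26 dB → 25.3 dB

25.3 dB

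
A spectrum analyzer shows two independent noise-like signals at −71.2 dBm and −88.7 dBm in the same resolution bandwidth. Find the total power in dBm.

−71.1 dBm

Convert to linear, add, convert back:
P₁ = 7.59×10⁻¹¹ W, P₂ = 1.35×10⁻¹² W
P_tot = 7.72×10⁻¹¹ W → 10 log₁₀(P_tot / 10⁻³) = −71.1 dBm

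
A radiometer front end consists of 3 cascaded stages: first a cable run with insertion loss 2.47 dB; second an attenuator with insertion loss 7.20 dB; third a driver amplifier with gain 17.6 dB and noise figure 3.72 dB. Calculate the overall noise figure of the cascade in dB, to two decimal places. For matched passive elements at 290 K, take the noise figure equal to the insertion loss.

Convert to linear (a loss of L dB is a gain of −L dB): F_i = 10^(NF_i/10), G_i = 10^(G_i,dB/10)
  Stage 1: F_1 = 10^(2.47/10) = 1.766, G_1 = 10^(−2.47/10) = 0.5662
  Stage 2: F_2 = 10^(7.20/10) = 5.248, G_2 = 10^(−7.20/10) = 0.1905
  Stage 3: F_3 = 10^(3.72/10) = 2.355, G_3 = 10^(17.6/10) = 57.54
Friis cascade:
  F = 1.766 + (5.248 − 1)/0.5662 + (2.355 − 1)/0.1079 = 21.83
NF = 10 log₁₀(21.83) = 13.39 dB

13.39 dB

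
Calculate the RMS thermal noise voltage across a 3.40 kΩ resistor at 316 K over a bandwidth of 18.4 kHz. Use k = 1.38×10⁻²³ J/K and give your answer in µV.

V_n = √(4kTRB)
4kTRB = 4 × 1.38×10⁻²³ × 316 × 3.40×10³ × 1.84×10⁴ = 1.09×10⁻¹² V²
V_n = √(1.09×10⁻¹²) = 1.04×10⁻⁶ V = 1.04 µV

1.04 µV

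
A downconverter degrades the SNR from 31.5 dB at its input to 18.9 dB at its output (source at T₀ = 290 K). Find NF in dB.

12.6 dB

NF (dB) = SNR_in(dB) − SNR_out(dB) when the source is at T₀
NF = 31.5 − 18.9 = 12.6 dB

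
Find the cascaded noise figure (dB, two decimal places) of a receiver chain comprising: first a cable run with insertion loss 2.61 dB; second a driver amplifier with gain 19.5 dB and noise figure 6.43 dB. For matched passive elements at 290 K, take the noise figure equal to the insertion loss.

9.04 dB

Convert to linear (a loss of L dB is a gain of −L dB): F_i = 10^(NF_i/10), G_i = 10^(G_i,dB/10)
  Stage 1: F_1 = 10^(2.61/10) = 1.824, G_1 = 10^(−2.61/10) = 0.5483
  Stage 2: F_2 = 10^(6.43/10) = 4.395, G_2 = 10^(19.5/10) = 89.13
Friis cascade:
  F = 1.824 + (4.395 − 1)/0.5483 = 8.017
NF = 10 log₁₀(8.017) = 9.04 dB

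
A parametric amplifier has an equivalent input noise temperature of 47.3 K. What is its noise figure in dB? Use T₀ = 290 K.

0.656 dB

F = 1 + T_e/T₀ = 1 + 47.3/290 = 1.1631
NF = 10 log₁₀(1.1631) = 0.656 dB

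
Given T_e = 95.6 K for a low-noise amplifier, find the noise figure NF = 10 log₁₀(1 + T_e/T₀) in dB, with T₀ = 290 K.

1.24 dB

F = 1 + T_e/T₀ = 1 + 95.6/290 = 1.32966
NF = 10 log₁₀(1.32966) = 1.24 dB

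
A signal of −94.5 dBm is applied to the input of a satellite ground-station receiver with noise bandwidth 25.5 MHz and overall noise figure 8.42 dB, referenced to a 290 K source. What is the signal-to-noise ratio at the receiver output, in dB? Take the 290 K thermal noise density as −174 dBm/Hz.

Noise floor: N = −174 + 10 log₁₀(B) + NF
10 log₁₀(2.55×10⁷) = 74.07 dB
N = −174 + 74.07 + 8.42 = −91.51 dBm
SNR = P_sig − N = −94.5 − (−91.51) = −2.99 dB → −3.0 dB

−3.0 dB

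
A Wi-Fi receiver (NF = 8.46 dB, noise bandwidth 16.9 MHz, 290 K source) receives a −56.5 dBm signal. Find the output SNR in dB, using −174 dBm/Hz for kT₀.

36.8 dB

Noise floor: N = −174 + 10 log₁₀(B) + NF
10 log₁₀(1.69×10⁷) = 72.28 dB
N = −174 + 72.28 + 8.46 = −93.26 dBm
SNR = P_sig − N = −56.5 − (−93.26) = 36.76 dB → 36.8 dB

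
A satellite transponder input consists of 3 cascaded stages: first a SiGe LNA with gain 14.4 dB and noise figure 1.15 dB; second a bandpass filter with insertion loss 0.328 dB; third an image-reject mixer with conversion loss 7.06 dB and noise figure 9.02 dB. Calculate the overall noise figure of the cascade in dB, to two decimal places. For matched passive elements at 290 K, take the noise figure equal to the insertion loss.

Convert to linear (a loss of L dB is a gain of −L dB): F_i = 10^(NF_i/10), G_i = 10^(G_i,dB/10)
  Stage 1: F_1 = 10^(1.15/10) = 1.303, G_1 = 10^(14.4/10) = 27.54
  Stage 2: F_2 = 10^(0.328/10) = 1.078, G_2 = 10^(−0.328/10) = 0.9273
  Stage 3: F_3 = 10^(9.02/10) = 7.980, G_3 = 10^(−7.06/10) = 0.1968
Friis cascade:
  F = 1.303 + (1.078 − 1)/27.54 + (7.980 − 1)/25.54 = 1.579
NF = 10 log₁₀(1.579) = 1.98 dB

1.98 dB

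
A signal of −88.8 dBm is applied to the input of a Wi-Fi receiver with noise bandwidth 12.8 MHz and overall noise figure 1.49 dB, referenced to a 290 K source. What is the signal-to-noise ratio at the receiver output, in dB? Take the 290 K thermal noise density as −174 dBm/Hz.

Noise floor: N = −174 + 10 log₁₀(B) + NF
10 log₁₀(1.28×10⁷) = 71.07 dB
N = −174 + 71.07 + 1.49 = −101.44 dBm
SNR = P_sig − N = −88.8 − (−101.44) = 12.64 dB → 12.6 dB

12.6 dB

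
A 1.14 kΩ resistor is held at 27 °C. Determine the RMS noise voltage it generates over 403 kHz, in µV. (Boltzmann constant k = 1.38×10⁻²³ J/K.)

2.76 µV

T = 27 °C + 273.15 = 300.15 K
V_n = √(4kTRB)
4kTRB = 4 × 1.38×10⁻²³ × 300.15 × 1.14×10³ × 4.03×10⁵ = 7.61×10⁻¹² V²
V_n = √(7.61×10⁻¹²) = 2.76×10⁻⁶ V = 2.76 µV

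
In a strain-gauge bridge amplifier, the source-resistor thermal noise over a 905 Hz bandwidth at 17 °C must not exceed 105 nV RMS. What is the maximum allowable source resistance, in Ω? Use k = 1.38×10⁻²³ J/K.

T = 17 °C + 273.15 = 290.15 K
Johnson–Nyquist: V_n = √(4kTRB) ⇒ R = V_n² / (4kTB)
4kTB = 4 × 1.38×10⁻²³ × 290.15 × 9.05×10² = 1.45×10⁻¹⁷
R = (1.05×10⁻⁷)² / 1.45×10⁻¹⁷ = 7.61×10² Ω = 761 Ω

761 Ω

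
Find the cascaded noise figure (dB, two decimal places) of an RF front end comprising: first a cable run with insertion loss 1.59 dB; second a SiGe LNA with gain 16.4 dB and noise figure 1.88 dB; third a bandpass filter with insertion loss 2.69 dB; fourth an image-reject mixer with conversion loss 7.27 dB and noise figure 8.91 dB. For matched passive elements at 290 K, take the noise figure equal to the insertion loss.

Convert to linear (a loss of L dB is a gain of −L dB): F_i = 10^(NF_i/10), G_i = 10^(G_i,dB/10)
  Stage 1: F_1 = 10^(1.59/10) = 1.442, G_1 = 10^(−1.59/10) = 0.6934
  Stage 2: F_2 = 10^(1.88/10) = 1.542, G_2 = 10^(16.4/10) = 43.65
  Stage 3: F_3 = 10^(2.69/10) = 1.858, G_3 = 10^(−2.69/10) = 0.5383
  Stage 4: F_4 = 10^(8.91/10) = 7.780, G_4 = 10^(−7.27/10) = 0.1875
Friis cascade:
  F = 1.442 + (1.542 − 1)/0.6934 + (1.858 − 1)/30.27 + (7.780 − 1)/16.29 = 2.668
NF = 10 log₁₀(2.668) = 4.26 dB

4.26 dB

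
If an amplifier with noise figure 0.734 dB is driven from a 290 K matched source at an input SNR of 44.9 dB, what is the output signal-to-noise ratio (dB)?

By definition F = SNR_in/SNR_out, so in dB: SNR_out = SNR_in − NF
SNR_out = 44.9 − 0.734 = 44.166 dB

44.166 dB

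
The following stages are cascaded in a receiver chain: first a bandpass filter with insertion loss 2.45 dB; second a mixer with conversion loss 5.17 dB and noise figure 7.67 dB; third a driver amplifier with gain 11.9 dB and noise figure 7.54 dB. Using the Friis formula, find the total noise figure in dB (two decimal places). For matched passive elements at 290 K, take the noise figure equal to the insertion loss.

15.72 dB

Convert to linear (a loss of L dB is a gain of −L dB): F_i = 10^(NF_i/10), G_i = 10^(G_i,dB/10)
  Stage 1: F_1 = 10^(2.45/10) = 1.758, G_1 = 10^(−2.45/10) = 0.5689
  Stage 2: F_2 = 10^(7.67/10) = 5.848, G_2 = 10^(−5.17/10) = 0.3041
  Stage 3: F_3 = 10^(7.54/10) = 5.675, G_3 = 10^(11.9/10) = 15.49
Friis cascade:
  F = 1.758 + (5.848 − 1)/0.5689 + (5.675 − 1)/0.1730 = 37.31
NF = 10 log₁₀(37.31) = 15.72 dB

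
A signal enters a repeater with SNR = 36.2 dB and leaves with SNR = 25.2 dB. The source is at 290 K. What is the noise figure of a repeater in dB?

NF (dB) = SNR_in(dB) − SNR_out(dB) when the source is at T₀
NF = 36.2 − 25.2 = 11.0 dB

11.0 dB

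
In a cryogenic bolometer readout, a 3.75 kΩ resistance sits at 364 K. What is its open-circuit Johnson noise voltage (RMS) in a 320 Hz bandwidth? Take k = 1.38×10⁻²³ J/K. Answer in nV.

155 nV

V_n = √(4kTRB)
4kTRB = 4 × 1.38×10⁻²³ × 364 × 3.75×10³ × 3.20×10² = 2.41×10⁻¹⁴ V²
V_n = √(2.41×10⁻¹⁴) = 1.55×10⁻⁷ V = 155 nV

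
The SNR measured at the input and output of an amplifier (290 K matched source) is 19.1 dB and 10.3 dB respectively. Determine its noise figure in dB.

NF (dB) = SNR_in(dB) − SNR_out(dB) when the source is at T₀
NF = 19.1 − 10.3 = 8.8 dB

8.8 dB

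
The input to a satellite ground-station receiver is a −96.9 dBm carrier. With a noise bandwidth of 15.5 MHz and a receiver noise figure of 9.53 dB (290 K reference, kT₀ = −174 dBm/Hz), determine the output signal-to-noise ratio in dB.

−4.3 dB

Noise floor: N = −174 + 10 log₁₀(B) + NF
10 log₁₀(1.55×10⁷) = 71.9 dB
N = −174 + 71.9 + 9.53 = −92.57 dBm
SNR = P_sig − N = −96.9 − (−92.57) = −4.33 dB → −4.3 dB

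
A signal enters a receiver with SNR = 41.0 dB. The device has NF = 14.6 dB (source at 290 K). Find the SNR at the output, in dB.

26.4 dB

By definition F = SNR_in/SNR_out, so in dB: SNR_out = SNR_in − NF
SNR_out = 41.0 − 14.6 = 26.4 dB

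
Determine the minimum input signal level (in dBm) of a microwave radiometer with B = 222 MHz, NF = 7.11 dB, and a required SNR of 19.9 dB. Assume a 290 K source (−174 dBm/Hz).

−63.5 dBm

Sensitivity = −174 + 10 log₁₀(B) + NF + SNR_min
= −174 + 83.46 + 7.11 + 19.9
= −63.53 dBm → −63.5 dBm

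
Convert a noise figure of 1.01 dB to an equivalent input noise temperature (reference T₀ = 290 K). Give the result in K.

F = 10^(1.01/10) = 1.26183
T_e = (F − 1)·T₀ = (1.26183 − 1) × 290 = 75.9 K

75.9 K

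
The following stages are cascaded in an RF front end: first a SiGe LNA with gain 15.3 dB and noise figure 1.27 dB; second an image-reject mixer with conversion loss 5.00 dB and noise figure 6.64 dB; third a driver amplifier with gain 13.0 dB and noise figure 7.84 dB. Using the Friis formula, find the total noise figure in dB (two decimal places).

2.83 dB

Convert to linear (a loss of L dB is a gain of −L dB): F_i = 10^(NF_i/10), G_i = 10^(G_i,dB/10)
  Stage 1: F_1 = 10^(1.27/10) = 1.340, G_1 = 10^(15.3/10) = 33.88
  Stage 2: F_2 = 10^(6.64/10) = 4.613, G_2 = 10^(−5.00/10) = 0.3162
  Stage 3: F_3 = 10^(7.84/10) = 6.081, G_3 = 10^(13.0/10) = 19.95
Friis cascade:
  F = 1.340 + (4.613 − 1)/33.88 + (6.081 − 1)/10.72 = 1.921
NF = 10 log₁₀(1.921) = 2.83 dB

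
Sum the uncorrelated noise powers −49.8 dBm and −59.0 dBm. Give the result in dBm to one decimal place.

−49.3 dBm

Convert to linear, add, convert back:
P₁ = 1.05×10⁻⁸ W, P₂ = 1.26×10⁻⁹ W
P_tot = 1.17×10⁻⁸ W → 10 log₁₀(P_tot / 10⁻³) = −49.3 dBm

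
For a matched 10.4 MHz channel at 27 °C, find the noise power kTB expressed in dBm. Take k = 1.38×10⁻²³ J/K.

T = 27 °C + 273.15 = 300.15 K
P_n = kTB = 1.38×10⁻²³ × 300.15 × 1.04×10⁷ = 4.31×10⁻¹⁴ W
In dBm: 10 log₁₀(4.31×10⁻¹⁴ / 10⁻³) = −103.7 dBm

−103.7 dBm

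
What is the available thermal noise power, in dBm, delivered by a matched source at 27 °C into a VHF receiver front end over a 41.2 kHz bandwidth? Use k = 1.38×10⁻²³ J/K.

T = 27 °C + 273.15 = 300.15 K
P_n = kTB = 1.38×10⁻²³ × 300.15 × 4.12×10⁴ = 1.71×10⁻¹⁶ W
In dBm: 10 log₁₀(1.71×10⁻¹⁶ / 10⁻³) = −127.7 dBm

−127.7 dBm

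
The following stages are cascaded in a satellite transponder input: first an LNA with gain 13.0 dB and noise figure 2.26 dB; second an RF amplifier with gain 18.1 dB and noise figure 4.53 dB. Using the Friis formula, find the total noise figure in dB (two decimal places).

Convert to linear (a loss of L dB is a gain of −L dB): F_i = 10^(NF_i/10), G_i = 10^(G_i,dB/10)
  Stage 1: F_1 = 10^(2.26/10) = 1.683, G_1 = 10^(13.0/10) = 19.95
  Stage 2: F_2 = 10^(4.53/10) = 2.838, G_2 = 10^(18.1/10) = 64.57
Friis cascade:
  F = 1.683 + (2.838 − 1)/19.95 = 1.775
NF = 10 log₁₀(1.775) = 2.49 dB

2.49 dB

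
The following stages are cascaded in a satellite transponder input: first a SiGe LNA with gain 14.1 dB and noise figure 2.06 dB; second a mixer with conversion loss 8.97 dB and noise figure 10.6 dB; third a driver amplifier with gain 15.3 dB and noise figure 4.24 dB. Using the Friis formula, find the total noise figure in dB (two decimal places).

Convert to linear (a loss of L dB is a gain of −L dB): F_i = 10^(NF_i/10), G_i = 10^(G_i,dB/10)
  Stage 1: F_1 = 10^(2.06/10) = 1.607, G_1 = 10^(14.1/10) = 25.70
  Stage 2: F_2 = 10^(10.6/10) = 11.48, G_2 = 10^(−8.97/10) = 0.1268
  Stage 3: F_3 = 10^(4.24/10) = 2.655, G_3 = 10^(15.3/10) = 33.88
Friis cascade:
  F = 1.607 + (11.48 − 1)/25.70 + (2.655 − 1)/3.258 = 2.523
NF = 10 log₁₀(2.523) = 4.02 dB

4.02 dB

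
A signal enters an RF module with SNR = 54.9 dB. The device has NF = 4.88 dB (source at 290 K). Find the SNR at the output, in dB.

50.02 dB

By definition F = SNR_in/SNR_out, so in dB: SNR_out = SNR_in − NF
SNR_out = 54.9 − 4.88 = 50.02 dB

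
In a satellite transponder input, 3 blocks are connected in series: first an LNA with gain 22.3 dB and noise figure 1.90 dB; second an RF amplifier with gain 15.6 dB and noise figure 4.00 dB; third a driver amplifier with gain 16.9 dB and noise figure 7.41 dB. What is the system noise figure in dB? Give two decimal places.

1.93 dB

Convert to linear (a loss of L dB is a gain of −L dB): F_i = 10^(NF_i/10), G_i = 10^(G_i,dB/10)
  Stage 1: F_1 = 10^(1.90/10) = 1.549, G_1 = 10^(22.3/10) = 169.8
  Stage 2: F_2 = 10^(4.00/10) = 2.512, G_2 = 10^(15.6/10) = 36.31
  Stage 3: F_3 = 10^(7.41/10) = 5.508, G_3 = 10^(16.9/10) = 48.98
Friis cascade:
  F = 1.549 + (2.512 − 1)/169.8 + (5.508 − 1)/6166 = 1.558
NF = 10 log₁₀(1.558) = 1.93 dB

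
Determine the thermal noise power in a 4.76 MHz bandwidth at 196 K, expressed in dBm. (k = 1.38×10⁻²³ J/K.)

−108.9 dBm

P_n = kTB = 1.38×10⁻²³ × 196 × 4.76×10⁶ = 1.29×10⁻¹⁴ W
In dBm: 10 log₁₀(1.29×10⁻¹⁴ / 10⁻³) = −108.9 dBm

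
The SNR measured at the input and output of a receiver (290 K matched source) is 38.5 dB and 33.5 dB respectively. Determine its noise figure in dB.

NF (dB) = SNR_in(dB) − SNR_out(dB) when the source is at T₀
NF = 38.5 − 33.5 = 5.0 dB

5.0 dB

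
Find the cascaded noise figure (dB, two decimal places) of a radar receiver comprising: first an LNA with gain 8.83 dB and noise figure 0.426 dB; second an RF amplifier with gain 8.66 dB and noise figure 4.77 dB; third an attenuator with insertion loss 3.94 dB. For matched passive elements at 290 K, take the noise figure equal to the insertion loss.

Convert to linear (a loss of L dB is a gain of −L dB): F_i = 10^(NF_i/10), G_i = 10^(G_i,dB/10)
  Stage 1: F_1 = 10^(0.426/10) = 1.103, G_1 = 10^(8.83/10) = 7.638
  Stage 2: F_2 = 10^(4.77/10) = 2.999, G_2 = 10^(8.66/10) = 7.345
  Stage 3: F_3 = 10^(3.94/10) = 2.477, G_3 = 10^(−3.94/10) = 0.4036
Friis cascade:
  F = 1.103 + (2.999 − 1)/7.638 + (2.477 − 1)/56.10 = 1.391
NF = 10 log₁₀(1.391) = 1.43 dB

1.43 dB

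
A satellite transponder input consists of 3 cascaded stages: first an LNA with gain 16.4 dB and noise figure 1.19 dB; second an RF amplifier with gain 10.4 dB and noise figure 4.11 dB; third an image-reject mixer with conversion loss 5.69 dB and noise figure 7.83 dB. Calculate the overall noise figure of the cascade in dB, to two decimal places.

Convert to linear (a loss of L dB is a gain of −L dB): F_i = 10^(NF_i/10), G_i = 10^(G_i,dB/10)
  Stage 1: F_1 = 10^(1.19/10) = 1.315, G_1 = 10^(16.4/10) = 43.65
  Stage 2: F_2 = 10^(4.11/10) = 2.576, G_2 = 10^(10.4/10) = 10.96
  Stage 3: F_3 = 10^(7.83/10) = 6.067, G_3 = 10^(−5.69/10) = 0.2698
Friis cascade:
  F = 1.315 + (2.576 − 1)/43.65 + (6.067 − 1)/478.6 = 1.362
NF = 10 log₁₀(1.362) = 1.34 dB

1.34 dB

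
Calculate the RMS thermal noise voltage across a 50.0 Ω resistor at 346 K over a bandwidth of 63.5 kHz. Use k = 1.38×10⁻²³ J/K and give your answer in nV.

V_n = √(4kTRB)
4kTRB = 4 × 1.38×10⁻²³ × 346 × 5.00×10¹ × 6.35×10⁴ = 6.06×10⁻¹⁴ V²
V_n = √(6.06×10⁻¹⁴) = 2.46×10⁻⁷ V = 246 nV

246 nV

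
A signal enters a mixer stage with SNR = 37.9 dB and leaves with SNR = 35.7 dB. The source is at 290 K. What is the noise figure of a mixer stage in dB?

2.2 dB

NF (dB) = SNR_in(dB) − SNR_out(dB) when the source is at T₀
NF = 37.9 − 35.7 = 2.2 dB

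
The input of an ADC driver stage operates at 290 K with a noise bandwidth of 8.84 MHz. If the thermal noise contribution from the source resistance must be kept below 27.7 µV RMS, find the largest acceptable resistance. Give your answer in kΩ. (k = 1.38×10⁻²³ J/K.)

5.42 kΩ

Johnson–Nyquist: V_n = √(4kTRB) ⇒ R = V_n² / (4kTB)
4kTB = 4 × 1.38×10⁻²³ × 290 × 8.84×10⁶ = 1.42×10⁻¹³
R = (2.77×10⁻⁵)² / 1.42×10⁻¹³ = 5.42×10³ Ω = 5.42 kΩ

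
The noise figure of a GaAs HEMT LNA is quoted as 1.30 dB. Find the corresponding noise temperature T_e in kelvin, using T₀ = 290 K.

F = 10^(1.30/10) = 1.34896
T_e = (F − 1)·T₀ = (1.34896 − 1) × 290 = 101 K

101 K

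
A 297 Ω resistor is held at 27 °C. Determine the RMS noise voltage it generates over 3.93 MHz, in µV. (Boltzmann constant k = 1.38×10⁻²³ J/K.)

T = 27 °C + 273.15 = 300.15 K
V_n = √(4kTRB)
4kTRB = 4 × 1.38×10⁻²³ × 300.15 × 2.97×10² × 3.93×10⁶ = 1.93×10⁻¹¹ V²
V_n = √(1.93×10⁻¹¹) = 4.40×10⁻⁶ V = 4.40 µV

4.40 µV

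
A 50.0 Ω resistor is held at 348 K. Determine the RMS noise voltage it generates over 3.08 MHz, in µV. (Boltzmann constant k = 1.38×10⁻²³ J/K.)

1.72 µV

V_n = √(4kTRB)
4kTRB = 4 × 1.38×10⁻²³ × 348 × 5.00×10¹ × 3.08×10⁶ = 2.96×10⁻¹² V²
V_n = √(2.96×10⁻¹²) = 1.72×10⁻⁶ V = 1.72 µV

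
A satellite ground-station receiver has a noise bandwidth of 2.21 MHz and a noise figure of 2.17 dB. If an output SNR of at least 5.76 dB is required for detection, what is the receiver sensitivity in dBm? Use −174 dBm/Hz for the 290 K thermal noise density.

−102.6 dBm

Sensitivity = −174 + 10 log₁₀(B) + NF + SNR_min
= −174 + 63.44 + 2.17 + 5.76
= −102.63 dBm → −102.6 dBm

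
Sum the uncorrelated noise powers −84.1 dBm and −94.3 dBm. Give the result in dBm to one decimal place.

Convert to linear, add, convert back:
P₁ = 3.89×10⁻¹² W, P₂ = 3.72×10⁻¹³ W
P_tot = 4.26×10⁻¹² W → 10 log₁₀(P_tot / 10⁻³) = −83.7 dBm

−83.7 dBm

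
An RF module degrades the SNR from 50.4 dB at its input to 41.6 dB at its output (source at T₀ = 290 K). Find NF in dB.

NF (dB) = SNR_in(dB) − SNR_out(dB) when the source is at T₀
NF = 50.4 − 41.6 = 8.8 dB

8.8 dB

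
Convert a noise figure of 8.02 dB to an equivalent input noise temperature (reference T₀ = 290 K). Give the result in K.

1548 K

F = 10^(8.02/10) = 6.3387
T_e = (F − 1)·T₀ = (6.3387 − 1) × 290 = 1548 K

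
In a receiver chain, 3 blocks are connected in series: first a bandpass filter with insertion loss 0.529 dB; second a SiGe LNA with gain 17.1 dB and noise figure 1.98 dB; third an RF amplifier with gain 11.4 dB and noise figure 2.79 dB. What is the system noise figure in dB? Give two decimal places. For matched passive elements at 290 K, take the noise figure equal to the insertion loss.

Convert to linear (a loss of L dB is a gain of −L dB): F_i = 10^(NF_i/10), G_i = 10^(G_i,dB/10)
  Stage 1: F_1 = 10^(0.529/10) = 1.130, G_1 = 10^(−0.529/10) = 0.8853
  Stage 2: F_2 = 10^(1.98/10) = 1.578, G_2 = 10^(17.1/10) = 51.29
  Stage 3: F_3 = 10^(2.79/10) = 1.901, G_3 = 10^(11.4/10) = 13.80
Friis cascade:
  F = 1.130 + (1.578 − 1)/0.8853 + (1.901 − 1)/45.40 = 1.802
NF = 10 log₁₀(1.802) = 2.56 dB

2.56 dB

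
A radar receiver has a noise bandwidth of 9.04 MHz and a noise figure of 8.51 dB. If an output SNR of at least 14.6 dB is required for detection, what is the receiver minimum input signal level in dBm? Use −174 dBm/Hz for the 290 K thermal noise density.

Sensitivity = −174 + 10 log₁₀(B) + NF + SNR_min
= −174 + 69.56 + 8.51 + 14.6
= −81.33 dBm → −81.3 dBm

−81.3 dBm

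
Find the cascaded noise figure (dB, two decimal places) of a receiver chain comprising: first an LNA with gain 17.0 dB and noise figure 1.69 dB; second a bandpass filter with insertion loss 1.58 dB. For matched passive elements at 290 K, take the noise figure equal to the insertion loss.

1.72 dB

Convert to linear (a loss of L dB is a gain of −L dB): F_i = 10^(NF_i/10), G_i = 10^(G_i,dB/10)
  Stage 1: F_1 = 10^(1.69/10) = 1.476, G_1 = 10^(17.0/10) = 50.12
  Stage 2: F_2 = 10^(1.58/10) = 1.439, G_2 = 10^(−1.58/10) = 0.6950
Friis cascade:
  F = 1.476 + (1.439 − 1)/50.12 = 1.484
NF = 10 log₁₀(1.484) = 1.72 dB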